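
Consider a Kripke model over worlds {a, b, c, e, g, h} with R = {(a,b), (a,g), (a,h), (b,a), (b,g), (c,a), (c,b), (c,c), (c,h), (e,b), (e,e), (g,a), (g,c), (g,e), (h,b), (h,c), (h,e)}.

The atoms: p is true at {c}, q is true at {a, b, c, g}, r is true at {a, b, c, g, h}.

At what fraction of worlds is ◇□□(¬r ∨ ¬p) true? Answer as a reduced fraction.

a: successors {b, g, h}; □□(¬r ∨ ¬p) there: b:F, g:F, h:F. ✗
b: successors {a, g}; □□(¬r ∨ ¬p) there: a:F, g:F. ✗
c: successors {a, b, c, h}; □□(¬r ∨ ¬p) there: a:F, b:F, c:F, h:F. ✗
e: successors {b, e}; □□(¬r ∨ ¬p) there: b:F, e:T. ✓
g: successors {a, c, e}; □□(¬r ∨ ¬p) there: a:F, c:F, e:T. ✓
h: successors {b, c, e}; □□(¬r ∨ ¬p) there: b:F, c:F, e:T. ✓
That's 3 of 6 worlds, so 3/6 = 1/2.

1/2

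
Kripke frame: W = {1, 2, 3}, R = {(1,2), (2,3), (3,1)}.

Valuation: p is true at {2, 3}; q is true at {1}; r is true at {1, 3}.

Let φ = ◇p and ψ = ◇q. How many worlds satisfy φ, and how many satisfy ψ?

2 and 1

For ◇p:
1: successors {2}; p there: 2:T. ✓
2: successors {3}; p there: 3:T. ✓
3: successors {1}; p there: 1:F. ✗
— 2 worlds.
For ◇q:
1: successors {2}; q there: 2:F. ✗
2: successors {3}; q there: 3:F. ✗
3: successors {1}; q there: 1:T. ✓
— 1 world.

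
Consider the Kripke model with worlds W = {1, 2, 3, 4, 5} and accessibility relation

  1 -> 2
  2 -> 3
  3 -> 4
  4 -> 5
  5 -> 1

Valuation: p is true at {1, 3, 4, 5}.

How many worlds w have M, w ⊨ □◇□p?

1: successors {2}; ◇□p there: 2:T. ✓
2: successors {3}; ◇□p there: 3:T. ✓
3: successors {4}; ◇□p there: 4:T. ✓
4: successors {5}; ◇□p there: 5:F. ✗
5: successors {1}; ◇□p there: 1:T. ✓
Satisfying worlds: {1, 2, 3, 5}.

4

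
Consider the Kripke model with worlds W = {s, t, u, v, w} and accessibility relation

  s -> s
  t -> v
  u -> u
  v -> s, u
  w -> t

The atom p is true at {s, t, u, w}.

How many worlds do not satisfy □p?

s: successors {s}; p there: s:T. ✓
t: successors {v}; p there: v:F. ✗
u: successors {u}; p there: u:T. ✓
v: successors {s, u}; p there: s:T, u:T. ✓
w: successors {t}; p there: t:T. ✓
Satisfying worlds: {s, u, v, w}.
So □p fails at the other 1 world.

1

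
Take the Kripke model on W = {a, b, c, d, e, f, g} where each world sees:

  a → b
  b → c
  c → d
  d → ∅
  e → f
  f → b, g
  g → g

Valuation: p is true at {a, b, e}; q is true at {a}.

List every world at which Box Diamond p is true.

{d, e}

a: successors {b}; Diamond p there: b:F. ✗
b: successors {c}; Diamond p there: c:F. ✗
c: successors {d}; Diamond p there: d:F. ✗
d: no successors, so Box Diamond p holds vacuously. ✓
e: successors {f}; Diamond p there: f:T. ✓
f: successors {b, g}; Diamond p there: b:F, g:F. ✗
g: successors {g}; Diamond p there: g:F. ✗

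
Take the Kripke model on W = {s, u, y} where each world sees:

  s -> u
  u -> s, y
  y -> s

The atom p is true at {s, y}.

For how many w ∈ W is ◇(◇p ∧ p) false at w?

s: successors {u}; ◇p ∧ p there: u:F. ✗
u: successors {s, y}; ◇p ∧ p there: s:F, y:T. ✓
y: successors {s}; ◇p ∧ p there: s:F. ✗
Satisfying worlds: {u}.
So ◇(◇p ∧ p) fails at the other 2 worlds.

2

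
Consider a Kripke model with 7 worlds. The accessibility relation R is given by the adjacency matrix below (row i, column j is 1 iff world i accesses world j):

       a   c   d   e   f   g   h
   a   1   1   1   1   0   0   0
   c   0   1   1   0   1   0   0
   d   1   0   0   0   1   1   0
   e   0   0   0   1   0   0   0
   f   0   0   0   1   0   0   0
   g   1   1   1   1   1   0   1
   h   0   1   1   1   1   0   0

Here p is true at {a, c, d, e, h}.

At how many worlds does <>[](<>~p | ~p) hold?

4

a: successors {a, c, d, e}; [](<>~p | ~p) there: a:F, c:T, d:F, e:F. ✓
c: successors {c, d, f}; [](<>~p | ~p) there: c:T, d:F, f:F. ✓
d: successors {a, f, g}; [](<>~p | ~p) there: a:F, f:F, g:F. ✗
e: successors {e}; [](<>~p | ~p) there: e:F. ✗
f: successors {e}; [](<>~p | ~p) there: e:F. ✗
g: successors {a, c, d, e, f, h}; [](<>~p | ~p) there: a:F, c:T, d:F, e:F, f:F, h:F. ✓
h: successors {c, d, e, f}; [](<>~p | ~p) there: c:T, d:F, e:F, f:F. ✓
Satisfying worlds: {a, c, g, h}.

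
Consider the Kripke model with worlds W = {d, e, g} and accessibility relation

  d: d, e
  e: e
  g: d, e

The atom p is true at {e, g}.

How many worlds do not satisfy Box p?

d: successors {d, e}; p there: d:F, e:T. ✗
e: successors {e}; p there: e:T. ✓
g: successors {d, e}; p there: d:F, e:T. ✗
Satisfying worlds: {e}.
So Box p fails at the other 2 worlds.

2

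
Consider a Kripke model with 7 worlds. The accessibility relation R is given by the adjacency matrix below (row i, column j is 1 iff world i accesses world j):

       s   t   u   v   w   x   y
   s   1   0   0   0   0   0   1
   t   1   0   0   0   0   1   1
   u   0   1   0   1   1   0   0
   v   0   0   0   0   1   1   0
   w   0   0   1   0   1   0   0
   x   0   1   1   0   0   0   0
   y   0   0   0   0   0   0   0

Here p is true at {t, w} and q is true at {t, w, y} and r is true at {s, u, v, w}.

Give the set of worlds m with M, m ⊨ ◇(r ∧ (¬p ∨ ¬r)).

s: successors {s, y}; r ∧ (¬p ∨ ¬r) there: s:T, y:F. ✓
t: successors {s, x, y}; r ∧ (¬p ∨ ¬r) there: s:T, x:F, y:F. ✓
u: successors {t, v, w}; r ∧ (¬p ∨ ¬r) there: t:F, v:T, w:F. ✓
v: successors {w, x}; r ∧ (¬p ∨ ¬r) there: w:F, x:F. ✗
w: successors {u, w}; r ∧ (¬p ∨ ¬r) there: u:T, w:F. ✓
x: successors {t, u}; r ∧ (¬p ∨ ¬r) there: t:F, u:T. ✓
y: no successors, so ◇(r ∧ (¬p ∨ ¬r)) fails. ✗

{s, t, u, w, x}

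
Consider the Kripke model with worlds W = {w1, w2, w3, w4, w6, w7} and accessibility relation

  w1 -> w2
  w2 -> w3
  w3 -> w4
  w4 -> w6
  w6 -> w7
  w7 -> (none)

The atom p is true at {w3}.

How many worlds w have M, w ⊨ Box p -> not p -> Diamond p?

5

w1: Box p is F, not p -> Diamond p is F. ✓
w2: Box p is T, not p -> Diamond p is T. ✓
w3: Box p is F, not p -> Diamond p is T. ✓
w4: Box p is F, not p -> Diamond p is F. ✓
w6: Box p is F, not p -> Diamond p is F. ✓
w7: Box p is T, not p -> Diamond p is F. ✗
Satisfying worlds: {w1, w2, w3, w4, w6}.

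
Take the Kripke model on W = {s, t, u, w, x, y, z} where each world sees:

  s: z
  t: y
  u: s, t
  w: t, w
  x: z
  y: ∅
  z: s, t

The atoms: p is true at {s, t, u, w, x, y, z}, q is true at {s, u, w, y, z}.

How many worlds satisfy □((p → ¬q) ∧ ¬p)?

s: successors {z}; (p → ¬q) ∧ ¬p there: z:F. ✗
t: successors {y}; (p → ¬q) ∧ ¬p there: y:F. ✗
u: successors {s, t}; (p → ¬q) ∧ ¬p there: s:F, t:F. ✗
w: successors {t, w}; (p → ¬q) ∧ ¬p there: t:F, w:F. ✗
x: successors {z}; (p → ¬q) ∧ ¬p there: z:F. ✗
y: no successors, so □((p → ¬q) ∧ ¬p) holds vacuously. ✓
z: successors {s, t}; (p → ¬q) ∧ ¬p there: s:F, t:F. ✗
Satisfying worlds: {y}.

1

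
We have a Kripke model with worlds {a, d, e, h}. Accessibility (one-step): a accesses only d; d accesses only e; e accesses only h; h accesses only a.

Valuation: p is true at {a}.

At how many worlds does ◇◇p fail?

a: successors {d}; ◇p there: d:F. ✗
d: successors {e}; ◇p there: e:F. ✗
e: successors {h}; ◇p there: h:T. ✓
h: successors {a}; ◇p there: a:F. ✗
Satisfying worlds: {e}.
So ◇◇p fails at the other 3 worlds.

3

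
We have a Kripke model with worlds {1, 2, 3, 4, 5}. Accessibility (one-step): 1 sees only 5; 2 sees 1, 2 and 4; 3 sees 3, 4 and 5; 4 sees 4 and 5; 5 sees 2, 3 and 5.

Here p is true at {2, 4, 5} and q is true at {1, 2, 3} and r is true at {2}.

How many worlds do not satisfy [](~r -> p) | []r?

3

1: [](~r -> p) is T, []r is F. ✓
2: [](~r -> p) is F, []r is F. ✗
3: [](~r -> p) is F, []r is F. ✗
4: [](~r -> p) is T, []r is F. ✓
5: [](~r -> p) is F, []r is F. ✗
Satisfying worlds: {1, 4}.
So [](~r -> p) | []r fails at the other 3 worlds.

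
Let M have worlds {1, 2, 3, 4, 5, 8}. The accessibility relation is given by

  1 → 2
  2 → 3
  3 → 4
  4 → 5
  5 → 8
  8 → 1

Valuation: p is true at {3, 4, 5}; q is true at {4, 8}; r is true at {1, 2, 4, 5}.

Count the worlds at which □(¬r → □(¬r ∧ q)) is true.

1: successors {2}; ¬r → □(¬r ∧ q) there: 2:T. ✓
2: successors {3}; ¬r → □(¬r ∧ q) there: 3:F. ✗
3: successors {4}; ¬r → □(¬r ∧ q) there: 4:T. ✓
4: successors {5}; ¬r → □(¬r ∧ q) there: 5:T. ✓
5: successors {8}; ¬r → □(¬r ∧ q) there: 8:F. ✗
8: successors {1}; ¬r → □(¬r ∧ q) there: 1:T. ✓
Satisfying worlds: {1, 3, 4, 8}.

4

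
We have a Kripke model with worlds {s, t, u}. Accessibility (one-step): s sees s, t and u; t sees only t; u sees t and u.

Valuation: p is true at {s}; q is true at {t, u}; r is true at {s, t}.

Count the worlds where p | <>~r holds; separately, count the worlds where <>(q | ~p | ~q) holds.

For p | <>~r:
s: p is T, <>~r is T. ✓
t: p is F, <>~r is F. ✗
u: p is F, <>~r is T. ✓
— 2 worlds.
For <>(q | ~p | ~q):
s: successors {s, t, u}; q | ~p | ~q there: s:T, t:T, u:T. ✓
t: successors {t}; q | ~p | ~q there: t:T. ✓
u: successors {t, u}; q | ~p | ~q there: t:T, u:T. ✓
— 3 worlds.

2 and 3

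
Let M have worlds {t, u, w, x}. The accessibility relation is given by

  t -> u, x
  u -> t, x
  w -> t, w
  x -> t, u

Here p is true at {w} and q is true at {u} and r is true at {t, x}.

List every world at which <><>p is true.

{w}

t: successors {u, x}; <>p there: u:F, x:F. ✗
u: successors {t, x}; <>p there: t:F, x:F. ✗
w: successors {t, w}; <>p there: t:F, w:T. ✓
x: successors {t, u}; <>p there: t:F, u:F. ✗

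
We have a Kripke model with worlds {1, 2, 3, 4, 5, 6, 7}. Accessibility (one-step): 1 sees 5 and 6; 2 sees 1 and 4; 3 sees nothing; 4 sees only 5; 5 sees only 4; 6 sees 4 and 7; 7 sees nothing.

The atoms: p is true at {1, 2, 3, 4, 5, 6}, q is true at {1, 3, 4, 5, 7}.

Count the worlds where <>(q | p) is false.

2

1: successors {5, 6}; q | p there: 5:T, 6:T. ✓
2: successors {1, 4}; q | p there: 1:T, 4:T. ✓
3: no successors, so <>(q | p) fails. ✗
4: successors {5}; q | p there: 5:T. ✓
5: successors {4}; q | p there: 4:T. ✓
6: successors {4, 7}; q | p there: 4:T, 7:T. ✓
7: no successors, so <>(q | p) fails. ✗
Satisfying worlds: {1, 2, 4, 5, 6}.
So <>(q | p) fails at the other 2 worlds.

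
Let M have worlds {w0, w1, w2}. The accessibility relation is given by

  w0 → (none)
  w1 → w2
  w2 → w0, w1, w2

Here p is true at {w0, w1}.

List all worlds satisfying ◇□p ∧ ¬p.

w0: ◇□p is F, ¬p is F. ✗
w1: ◇□p is F, ¬p is F. ✗
w2: ◇□p is T, ¬p is T. ✓

{w2}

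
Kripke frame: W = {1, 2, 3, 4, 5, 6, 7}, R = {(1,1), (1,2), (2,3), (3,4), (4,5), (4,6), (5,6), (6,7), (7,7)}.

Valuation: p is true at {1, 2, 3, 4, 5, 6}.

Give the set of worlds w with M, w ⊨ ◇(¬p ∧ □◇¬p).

{6, 7}

1: successors {1, 2}; ¬p ∧ □◇¬p there: 1:F, 2:F. ✗
2: successors {3}; ¬p ∧ □◇¬p there: 3:F. ✗
3: successors {4}; ¬p ∧ □◇¬p there: 4:F. ✗
4: successors {5, 6}; ¬p ∧ □◇¬p there: 5:F, 6:F. ✗
5: successors {6}; ¬p ∧ □◇¬p there: 6:F. ✗
6: successors {7}; ¬p ∧ □◇¬p there: 7:T. ✓
7: successors {7}; ¬p ∧ □◇¬p there: 7:T. ✓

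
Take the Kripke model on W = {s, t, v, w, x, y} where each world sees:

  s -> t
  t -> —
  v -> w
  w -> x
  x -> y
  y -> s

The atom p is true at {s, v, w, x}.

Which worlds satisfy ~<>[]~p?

{t, v, x}

s: <>[]~p is T. ✗
t: <>[]~p is F. ✓
v: <>[]~p is F. ✓
w: <>[]~p is T. ✗
x: <>[]~p is F. ✓
y: <>[]~p is T. ✗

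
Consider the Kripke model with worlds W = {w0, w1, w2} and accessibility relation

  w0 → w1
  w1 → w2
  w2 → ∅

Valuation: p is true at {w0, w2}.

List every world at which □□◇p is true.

w0: successors {w1}; □◇p there: w1:F. ✗
w1: successors {w2}; □◇p there: w2:T. ✓
w2: no successors, so □□◇p holds vacuously. ✓

{w1, w2}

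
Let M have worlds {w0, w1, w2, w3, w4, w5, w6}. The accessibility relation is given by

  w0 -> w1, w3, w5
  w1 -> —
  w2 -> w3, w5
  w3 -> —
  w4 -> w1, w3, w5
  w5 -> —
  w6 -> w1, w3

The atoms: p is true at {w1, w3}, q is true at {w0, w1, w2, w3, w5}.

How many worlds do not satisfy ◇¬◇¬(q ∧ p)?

w0: successors {w1, w3, w5}; ¬◇¬(q ∧ p) there: w1:T, w3:T, w5:T. ✓
w1: no successors, so ◇¬◇¬(q ∧ p) fails. ✗
w2: successors {w3, w5}; ¬◇¬(q ∧ p) there: w3:T, w5:T. ✓
w3: no successors, so ◇¬◇¬(q ∧ p) fails. ✗
w4: successors {w1, w3, w5}; ¬◇¬(q ∧ p) there: w1:T, w3:T, w5:T. ✓
w5: no successors, so ◇¬◇¬(q ∧ p) fails. ✗
w6: successors {w1, w3}; ¬◇¬(q ∧ p) there: w1:T, w3:T. ✓
Satisfying worlds: {w0, w2, w4, w6}.
So ◇¬◇¬(q ∧ p) fails at the other 3 worlds.

3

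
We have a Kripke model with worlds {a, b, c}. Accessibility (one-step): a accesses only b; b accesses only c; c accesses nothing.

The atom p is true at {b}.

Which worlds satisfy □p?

a: successors {b}; p there: b:T. ✓
b: successors {c}; p there: c:F. ✗
c: no successors, so □p holds vacuously. ✓

{a, c}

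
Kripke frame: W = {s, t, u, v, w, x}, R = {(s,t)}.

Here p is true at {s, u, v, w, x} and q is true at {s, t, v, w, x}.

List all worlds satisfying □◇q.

s: successors {t}; ◇q there: t:F. ✗
t: no successors, so □◇q holds vacuously. ✓
u: no successors, so □◇q holds vacuously. ✓
v: no successors, so □◇q holds vacuously. ✓
w: no successors, so □◇q holds vacuously. ✓
x: no successors, so □◇q holds vacuously. ✓

{t, u, v, w, x}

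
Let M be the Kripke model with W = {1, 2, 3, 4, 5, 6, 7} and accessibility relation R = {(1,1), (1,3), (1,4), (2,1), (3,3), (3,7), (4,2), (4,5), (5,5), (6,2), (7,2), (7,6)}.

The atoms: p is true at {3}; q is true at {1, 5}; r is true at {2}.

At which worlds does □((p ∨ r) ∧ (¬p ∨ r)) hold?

1: successors {1, 3, 4}; (p ∨ r) ∧ (¬p ∨ r) there: 1:F, 3:F, 4:F. ✗
2: successors {1}; (p ∨ r) ∧ (¬p ∨ r) there: 1:F. ✗
3: successors {3, 7}; (p ∨ r) ∧ (¬p ∨ r) there: 3:F, 7:F. ✗
4: successors {2, 5}; (p ∨ r) ∧ (¬p ∨ r) there: 2:T, 5:F. ✗
5: successors {5}; (p ∨ r) ∧ (¬p ∨ r) there: 5:F. ✗
6: successors {2}; (p ∨ r) ∧ (¬p ∨ r) there: 2:T. ✓
7: successors {2, 6}; (p ∨ r) ∧ (¬p ∨ r) there: 2:T, 6:F. ✗

{6}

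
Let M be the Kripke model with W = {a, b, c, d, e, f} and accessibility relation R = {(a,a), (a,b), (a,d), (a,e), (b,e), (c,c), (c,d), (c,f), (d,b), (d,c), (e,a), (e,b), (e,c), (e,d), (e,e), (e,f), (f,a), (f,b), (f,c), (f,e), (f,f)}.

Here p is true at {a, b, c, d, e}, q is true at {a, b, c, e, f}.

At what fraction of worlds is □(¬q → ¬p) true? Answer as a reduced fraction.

a: successors {a, b, d, e}; ¬q → ¬p there: a:T, b:T, d:F, e:T. ✗
b: successors {e}; ¬q → ¬p there: e:T. ✓
c: successors {c, d, f}; ¬q → ¬p there: c:T, d:F, f:T. ✗
d: successors {b, c}; ¬q → ¬p there: b:T, c:T. ✓
e: successors {a, b, c, d, e, f}; ¬q → ¬p there: a:T, b:T, c:T, d:F, e:T, f:T. ✗
f: successors {a, b, c, e, f}; ¬q → ¬p there: a:T, b:T, c:T, e:T, f:T. ✓
That's 3 of 6 worlds, so 3/6 = 1/2.

1/2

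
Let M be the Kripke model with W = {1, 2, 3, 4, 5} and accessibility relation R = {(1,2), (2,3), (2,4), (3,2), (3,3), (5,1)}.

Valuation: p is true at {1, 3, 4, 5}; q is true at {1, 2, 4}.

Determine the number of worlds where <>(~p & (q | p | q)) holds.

1: successors {2}; ~p & (q | p | q) there: 2:T. ✓
2: successors {3, 4}; ~p & (q | p | q) there: 3:F, 4:F. ✗
3: successors {2, 3}; ~p & (q | p | q) there: 2:T, 3:F. ✓
4: no successors, so <>(~p & (q | p | q)) fails. ✗
5: successors {1}; ~p & (q | p | q) there: 1:F. ✗
Satisfying worlds: {1, 3}.

2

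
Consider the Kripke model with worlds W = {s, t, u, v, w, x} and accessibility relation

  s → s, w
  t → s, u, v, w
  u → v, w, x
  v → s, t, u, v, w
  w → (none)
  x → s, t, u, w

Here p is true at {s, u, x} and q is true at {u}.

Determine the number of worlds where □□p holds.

1

s: successors {s, w}; □p there: s:F, w:T. ✗
t: successors {s, u, v, w}; □p there: s:F, u:F, v:F, w:T. ✗
u: successors {v, w, x}; □p there: v:F, w:T, x:F. ✗
v: successors {s, t, u, v, w}; □p there: s:F, t:F, u:F, v:F, w:T. ✗
w: no successors, so □□p holds vacuously. ✓
x: successors {s, t, u, w}; □p there: s:F, t:F, u:F, w:T. ✗
Satisfying worlds: {w}.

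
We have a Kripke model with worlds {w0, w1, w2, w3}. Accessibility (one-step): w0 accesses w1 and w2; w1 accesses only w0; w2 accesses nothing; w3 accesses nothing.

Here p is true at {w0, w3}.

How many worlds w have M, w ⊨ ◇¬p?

1

w0: successors {w1, w2}; ¬p there: w1:T, w2:T. ✓
w1: successors {w0}; ¬p there: w0:F. ✗
w2: no successors, so ◇¬p fails. ✗
w3: no successors, so ◇¬p fails. ✗
Satisfying worlds: {w0}.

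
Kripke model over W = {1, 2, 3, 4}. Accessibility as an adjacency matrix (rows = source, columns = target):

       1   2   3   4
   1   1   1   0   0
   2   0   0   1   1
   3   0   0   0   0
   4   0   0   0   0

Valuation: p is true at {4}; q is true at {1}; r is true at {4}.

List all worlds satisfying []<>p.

{3, 4}

1: successors {1, 2}; <>p there: 1:F, 2:T. ✗
2: successors {3, 4}; <>p there: 3:F, 4:F. ✗
3: no successors, so []<>p holds vacuously. ✓
4: no successors, so []<>p holds vacuously. ✓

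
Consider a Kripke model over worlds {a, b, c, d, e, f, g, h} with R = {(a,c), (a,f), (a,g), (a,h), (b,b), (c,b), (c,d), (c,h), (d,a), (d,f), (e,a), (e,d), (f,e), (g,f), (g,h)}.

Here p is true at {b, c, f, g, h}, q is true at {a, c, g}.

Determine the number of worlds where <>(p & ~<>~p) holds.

a: successors {c, f, g, h}; p & ~<>~p there: c:F, f:F, g:T, h:T. ✓
b: successors {b}; p & ~<>~p there: b:T. ✓
c: successors {b, d, h}; p & ~<>~p there: b:T, d:F, h:T. ✓
d: successors {a, f}; p & ~<>~p there: a:F, f:F. ✗
e: successors {a, d}; p & ~<>~p there: a:F, d:F. ✗
f: successors {e}; p & ~<>~p there: e:F. ✗
g: successors {f, h}; p & ~<>~p there: f:F, h:T. ✓
h: no successors, so <>(p & ~<>~p) fails. ✗
Satisfying worlds: {a, b, c, g}.

4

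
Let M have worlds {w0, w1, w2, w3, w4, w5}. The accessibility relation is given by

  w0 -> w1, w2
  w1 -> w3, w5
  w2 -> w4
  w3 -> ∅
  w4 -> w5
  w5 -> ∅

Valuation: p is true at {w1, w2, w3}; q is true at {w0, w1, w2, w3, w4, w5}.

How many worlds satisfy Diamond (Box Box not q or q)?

w0: successors {w1, w2}; Box Box not q or q there: w1:T, w2:T. ✓
w1: successors {w3, w5}; Box Box not q or q there: w3:T, w5:T. ✓
w2: successors {w4}; Box Box not q or q there: w4:T. ✓
w3: no successors, so Diamond (Box Box not q or q) fails. ✗
w4: successors {w5}; Box Box not q or q there: w5:T. ✓
w5: no successors, so Diamond (Box Box not q or q) fails. ✗
Satisfying worlds: {w0, w1, w2, w4}.

4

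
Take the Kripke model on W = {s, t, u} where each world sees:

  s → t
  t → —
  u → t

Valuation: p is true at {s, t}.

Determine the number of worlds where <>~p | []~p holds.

s: <>~p is F, []~p is F. ✗
t: <>~p is F, []~p is T. ✓
u: <>~p is F, []~p is F. ✗
Satisfying worlds: {t}.

1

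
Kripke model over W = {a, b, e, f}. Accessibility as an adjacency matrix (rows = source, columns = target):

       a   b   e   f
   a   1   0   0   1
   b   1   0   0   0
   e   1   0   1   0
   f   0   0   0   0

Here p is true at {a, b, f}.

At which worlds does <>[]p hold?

{a, b, e}

a: successors {a, f}; []p there: a:T, f:T. ✓
b: successors {a}; []p there: a:T. ✓
e: successors {a, e}; []p there: a:T, e:F. ✓
f: no successors, so <>[]p fails. ✗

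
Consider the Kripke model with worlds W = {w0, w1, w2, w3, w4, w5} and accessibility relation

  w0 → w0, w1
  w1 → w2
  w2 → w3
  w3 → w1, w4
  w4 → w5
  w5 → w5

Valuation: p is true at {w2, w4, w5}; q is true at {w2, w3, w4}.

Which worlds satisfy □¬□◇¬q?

w0: successors {w0, w1}; ¬□◇¬q there: w0:T, w1:T. ✓
w1: successors {w2}; ¬□◇¬q there: w2:F. ✗
w2: successors {w3}; ¬□◇¬q there: w3:T. ✓
w3: successors {w1, w4}; ¬□◇¬q there: w1:T, w4:F. ✗
w4: successors {w5}; ¬□◇¬q there: w5:F. ✗
w5: successors {w5}; ¬□◇¬q there: w5:F. ✗

{w0, w2}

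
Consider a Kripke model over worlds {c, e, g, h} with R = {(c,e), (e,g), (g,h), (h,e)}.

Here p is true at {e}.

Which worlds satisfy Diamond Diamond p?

{g}

c: successors {e}; Diamond p there: e:F. ✗
e: successors {g}; Diamond p there: g:F. ✗
g: successors {h}; Diamond p there: h:T. ✓
h: successors {e}; Diamond p there: e:F. ✗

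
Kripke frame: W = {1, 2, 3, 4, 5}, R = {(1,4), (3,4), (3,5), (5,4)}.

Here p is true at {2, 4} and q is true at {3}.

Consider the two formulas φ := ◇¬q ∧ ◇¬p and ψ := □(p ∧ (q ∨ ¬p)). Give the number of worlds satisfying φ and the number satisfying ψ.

For ◇¬q ∧ ◇¬p:
1: ◇¬q is T, ◇¬p is F. ✗
2: ◇¬q is F, ◇¬p is F. ✗
3: ◇¬q is T, ◇¬p is T. ✓
4: ◇¬q is F, ◇¬p is F. ✗
5: ◇¬q is T, ◇¬p is F. ✗
— 1 world.
For □(p ∧ (q ∨ ¬p)):
1: successors {4}; p ∧ (q ∨ ¬p) there: 4:F. ✗
2: no successors, so □(p ∧ (q ∨ ¬p)) holds vacuously. ✓
3: successors {4, 5}; p ∧ (q ∨ ¬p) there: 4:F, 5:F. ✗
4: no successors, so □(p ∧ (q ∨ ¬p)) holds vacuously. ✓
5: successors {4}; p ∧ (q ∨ ¬p) there: 4:F. ✗
— 2 worlds.

1 and 2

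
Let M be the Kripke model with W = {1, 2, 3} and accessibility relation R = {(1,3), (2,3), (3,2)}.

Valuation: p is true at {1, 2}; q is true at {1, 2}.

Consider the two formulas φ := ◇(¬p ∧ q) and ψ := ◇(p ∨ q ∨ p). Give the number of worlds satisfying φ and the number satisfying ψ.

For ◇(¬p ∧ q):
1: successors {3}; ¬p ∧ q there: 3:F. ✗
2: successors {3}; ¬p ∧ q there: 3:F. ✗
3: successors {2}; ¬p ∧ q there: 2:F. ✗
— 0 worlds.
For ◇(p ∨ q ∨ p):
1: successors {3}; p ∨ q ∨ p there: 3:F. ✗
2: successors {3}; p ∨ q ∨ p there: 3:F. ✗
3: successors {2}; p ∨ q ∨ p there: 2:T. ✓
— 1 world.

0 and 1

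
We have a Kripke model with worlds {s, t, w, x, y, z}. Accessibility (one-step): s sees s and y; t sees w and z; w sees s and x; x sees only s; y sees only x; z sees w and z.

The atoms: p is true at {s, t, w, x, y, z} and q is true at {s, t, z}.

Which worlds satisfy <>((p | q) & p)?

s: successors {s, y}; (p | q) & p there: s:T, y:T. ✓
t: successors {w, z}; (p | q) & p there: w:T, z:T. ✓
w: successors {s, x}; (p | q) & p there: s:T, x:T. ✓
x: successors {s}; (p | q) & p there: s:T. ✓
y: successors {x}; (p | q) & p there: x:T. ✓
z: successors {w, z}; (p | q) & p there: w:T, z:T. ✓

{s, t, w, x, y, z}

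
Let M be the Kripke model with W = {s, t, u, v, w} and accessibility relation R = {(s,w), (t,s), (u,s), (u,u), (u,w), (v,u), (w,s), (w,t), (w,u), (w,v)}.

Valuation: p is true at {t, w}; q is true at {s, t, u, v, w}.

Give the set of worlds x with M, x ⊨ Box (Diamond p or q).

{s, t, u, v, w}

s: successors {w}; Diamond p or q there: w:T. ✓
t: successors {s}; Diamond p or q there: s:T. ✓
u: successors {s, u, w}; Diamond p or q there: s:T, u:T, w:T. ✓
v: successors {u}; Diamond p or q there: u:T. ✓
w: successors {s, t, u, v}; Diamond p or q there: s:T, t:T, u:T, v:T. ✓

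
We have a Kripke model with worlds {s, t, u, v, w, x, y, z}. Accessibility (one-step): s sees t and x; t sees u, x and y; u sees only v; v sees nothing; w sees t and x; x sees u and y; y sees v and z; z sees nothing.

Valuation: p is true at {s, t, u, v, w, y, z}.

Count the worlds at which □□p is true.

s: successors {t, x}; □p there: t:F, x:T. ✗
t: successors {u, x, y}; □p there: u:T, x:T, y:T. ✓
u: successors {v}; □p there: v:T. ✓
v: no successors, so □□p holds vacuously. ✓
w: successors {t, x}; □p there: t:F, x:T. ✗
x: successors {u, y}; □p there: u:T, y:T. ✓
y: successors {v, z}; □p there: v:T, z:T. ✓
z: no successors, so □□p holds vacuously. ✓
Satisfying worlds: {t, u, v, x, y, z}.

6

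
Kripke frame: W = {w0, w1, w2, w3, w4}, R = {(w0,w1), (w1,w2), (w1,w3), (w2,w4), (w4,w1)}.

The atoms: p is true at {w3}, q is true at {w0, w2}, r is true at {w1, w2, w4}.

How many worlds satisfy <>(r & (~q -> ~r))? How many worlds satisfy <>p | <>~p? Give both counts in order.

For <>(r & (~q -> ~r)):
w0: successors {w1}; r & (~q -> ~r) there: w1:F. ✗
w1: successors {w2, w3}; r & (~q -> ~r) there: w2:T, w3:F. ✓
w2: successors {w4}; r & (~q -> ~r) there: w4:F. ✗
w3: no successors, so <>(r & (~q -> ~r)) fails. ✗
w4: successors {w1}; r & (~q -> ~r) there: w1:F. ✗
— 1 world.
For <>p | <>~p:
w0: <>p is F, <>~p is T. ✓
w1: <>p is T, <>~p is T. ✓
w2: <>p is F, <>~p is T. ✓
w3: <>p is F, <>~p is F. ✗
w4: <>p is F, <>~p is T. ✓
— 4 worlds.

1 and 4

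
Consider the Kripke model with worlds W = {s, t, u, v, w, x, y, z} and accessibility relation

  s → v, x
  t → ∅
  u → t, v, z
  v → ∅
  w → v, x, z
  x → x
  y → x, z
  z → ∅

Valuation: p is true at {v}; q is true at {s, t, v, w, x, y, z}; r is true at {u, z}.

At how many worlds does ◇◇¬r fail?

s: successors {v, x}; ◇¬r there: v:F, x:T. ✓
t: no successors, so ◇◇¬r fails. ✗
u: successors {t, v, z}; ◇¬r there: t:F, v:F, z:F. ✗
v: no successors, so ◇◇¬r fails. ✗
w: successors {v, x, z}; ◇¬r there: v:F, x:T, z:F. ✓
x: successors {x}; ◇¬r there: x:T. ✓
y: successors {x, z}; ◇¬r there: x:T, z:F. ✓
z: no successors, so ◇◇¬r fails. ✗
Satisfying worlds: {s, w, x, y}.
So ◇◇¬r fails at the other 4 worlds.

4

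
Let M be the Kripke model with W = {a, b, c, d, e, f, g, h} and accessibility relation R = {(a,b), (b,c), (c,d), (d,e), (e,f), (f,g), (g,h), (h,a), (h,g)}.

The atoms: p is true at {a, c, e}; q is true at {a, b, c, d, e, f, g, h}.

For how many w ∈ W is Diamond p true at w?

3

a: successors {b}; p there: b:F. ✗
b: successors {c}; p there: c:T. ✓
c: successors {d}; p there: d:F. ✗
d: successors {e}; p there: e:T. ✓
e: successors {f}; p there: f:F. ✗
f: successors {g}; p there: g:F. ✗
g: successors {h}; p there: h:F. ✗
h: successors {a, g}; p there: a:T, g:F. ✓
Satisfying worlds: {b, d, h}.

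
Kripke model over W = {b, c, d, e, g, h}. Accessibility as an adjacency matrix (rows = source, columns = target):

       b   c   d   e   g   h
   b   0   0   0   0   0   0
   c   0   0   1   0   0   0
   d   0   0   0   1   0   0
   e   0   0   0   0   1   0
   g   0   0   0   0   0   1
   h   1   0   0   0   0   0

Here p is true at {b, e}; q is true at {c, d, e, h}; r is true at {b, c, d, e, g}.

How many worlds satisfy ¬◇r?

b: ◇r is F. ✓
c: ◇r is T. ✗
d: ◇r is T. ✗
e: ◇r is T. ✗
g: ◇r is F. ✓
h: ◇r is T. ✗
Satisfying worlds: {b, g}.

2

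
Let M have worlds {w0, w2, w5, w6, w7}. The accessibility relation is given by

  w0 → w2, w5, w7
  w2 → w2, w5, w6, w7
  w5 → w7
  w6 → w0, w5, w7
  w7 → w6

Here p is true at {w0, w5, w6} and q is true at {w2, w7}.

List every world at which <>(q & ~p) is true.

w0: successors {w2, w5, w7}; q & ~p there: w2:T, w5:F, w7:T. ✓
w2: successors {w2, w5, w6, w7}; q & ~p there: w2:T, w5:F, w6:F, w7:T. ✓
w5: successors {w7}; q & ~p there: w7:T. ✓
w6: successors {w0, w5, w7}; q & ~p there: w0:F, w5:F, w7:T. ✓
w7: successors {w6}; q & ~p there: w6:F. ✗

{w0, w2, w5, w6}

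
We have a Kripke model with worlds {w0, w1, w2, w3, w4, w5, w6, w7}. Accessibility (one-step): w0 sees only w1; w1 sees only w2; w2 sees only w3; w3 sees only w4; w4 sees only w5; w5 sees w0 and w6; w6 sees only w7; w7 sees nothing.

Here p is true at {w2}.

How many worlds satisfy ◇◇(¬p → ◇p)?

2

w0: successors {w1}; ◇(¬p → ◇p) there: w1:T. ✓
w1: successors {w2}; ◇(¬p → ◇p) there: w2:F. ✗
w2: successors {w3}; ◇(¬p → ◇p) there: w3:F. ✗
w3: successors {w4}; ◇(¬p → ◇p) there: w4:F. ✗
w4: successors {w5}; ◇(¬p → ◇p) there: w5:F. ✗
w5: successors {w0, w6}; ◇(¬p → ◇p) there: w0:T, w6:F. ✓
w6: successors {w7}; ◇(¬p → ◇p) there: w7:F. ✗
w7: no successors, so ◇◇(¬p → ◇p) fails. ✗
Satisfying worlds: {w0, w5}.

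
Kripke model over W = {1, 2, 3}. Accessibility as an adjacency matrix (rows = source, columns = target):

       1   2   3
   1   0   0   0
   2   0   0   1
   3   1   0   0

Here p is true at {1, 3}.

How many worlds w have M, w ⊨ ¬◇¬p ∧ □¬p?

1: ¬◇¬p is T, □¬p is T. ✓
2: ¬◇¬p is T, □¬p is F. ✗
3: ¬◇¬p is T, □¬p is F. ✗
Satisfying worlds: {1}.

1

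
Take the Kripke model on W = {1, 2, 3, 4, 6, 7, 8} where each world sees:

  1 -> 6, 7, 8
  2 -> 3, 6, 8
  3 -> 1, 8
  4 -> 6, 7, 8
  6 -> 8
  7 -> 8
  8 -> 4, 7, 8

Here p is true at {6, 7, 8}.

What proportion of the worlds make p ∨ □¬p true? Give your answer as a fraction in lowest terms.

3/7

1: p is F, □¬p is F. ✗
2: p is F, □¬p is F. ✗
3: p is F, □¬p is F. ✗
4: p is F, □¬p is F. ✗
6: p is T, □¬p is F. ✓
7: p is T, □¬p is F. ✓
8: p is T, □¬p is F. ✓
That's 3 of 7 worlds, so 3/7.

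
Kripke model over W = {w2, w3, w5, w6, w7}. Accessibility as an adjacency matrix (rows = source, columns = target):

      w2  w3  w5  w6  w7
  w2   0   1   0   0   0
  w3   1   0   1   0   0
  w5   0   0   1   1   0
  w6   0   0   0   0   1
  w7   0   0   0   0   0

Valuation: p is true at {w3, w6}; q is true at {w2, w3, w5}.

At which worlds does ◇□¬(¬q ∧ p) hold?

w2: successors {w3}; □¬(¬q ∧ p) there: w3:T. ✓
w3: successors {w2, w5}; □¬(¬q ∧ p) there: w2:T, w5:F. ✓
w5: successors {w5, w6}; □¬(¬q ∧ p) there: w5:F, w6:T. ✓
w6: successors {w7}; □¬(¬q ∧ p) there: w7:T. ✓
w7: no successors, so ◇□¬(¬q ∧ p) fails. ✗

{w2, w3, w5, w6}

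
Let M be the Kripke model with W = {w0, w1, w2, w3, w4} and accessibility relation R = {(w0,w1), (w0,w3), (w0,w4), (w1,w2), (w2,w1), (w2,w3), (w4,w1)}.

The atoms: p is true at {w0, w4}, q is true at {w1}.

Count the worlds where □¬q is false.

3

w0: successors {w1, w3, w4}; ¬q there: w1:F, w3:T, w4:T. ✗
w1: successors {w2}; ¬q there: w2:T. ✓
w2: successors {w1, w3}; ¬q there: w1:F, w3:T. ✗
w3: no successors, so □¬q holds vacuously. ✓
w4: successors {w1}; ¬q there: w1:F. ✗
Satisfying worlds: {w1, w3}.
So □¬q fails at the other 3 worlds.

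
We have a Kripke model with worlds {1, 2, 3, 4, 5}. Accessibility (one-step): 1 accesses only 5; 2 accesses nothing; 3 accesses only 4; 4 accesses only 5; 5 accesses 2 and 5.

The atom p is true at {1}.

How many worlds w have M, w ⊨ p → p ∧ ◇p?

1: p is T, p ∧ ◇p is F. ✗
2: p is F, p ∧ ◇p is F. ✓
3: p is F, p ∧ ◇p is F. ✓
4: p is F, p ∧ ◇p is F. ✓
5: p is F, p ∧ ◇p is F. ✓
Satisfying worlds: {2, 3, 4, 5}.

4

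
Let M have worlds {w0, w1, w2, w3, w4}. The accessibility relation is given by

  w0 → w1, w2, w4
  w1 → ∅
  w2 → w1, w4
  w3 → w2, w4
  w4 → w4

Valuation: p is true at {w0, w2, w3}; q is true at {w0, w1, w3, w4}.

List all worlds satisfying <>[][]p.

w0: successors {w1, w2, w4}; [][]p there: w1:T, w2:F, w4:F. ✓
w1: no successors, so <>[][]p fails. ✗
w2: successors {w1, w4}; [][]p there: w1:T, w4:F. ✓
w3: successors {w2, w4}; [][]p there: w2:F, w4:F. ✗
w4: successors {w4}; [][]p there: w4:F. ✗

{w0, w2}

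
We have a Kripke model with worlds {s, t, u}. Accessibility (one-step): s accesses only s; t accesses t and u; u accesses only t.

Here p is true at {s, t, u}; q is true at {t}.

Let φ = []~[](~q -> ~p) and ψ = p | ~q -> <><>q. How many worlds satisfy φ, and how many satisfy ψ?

For []~[](~q -> ~p):
s: successors {s}; ~[](~q -> ~p) there: s:T. ✓
t: successors {t, u}; ~[](~q -> ~p) there: t:T, u:F. ✗
u: successors {t}; ~[](~q -> ~p) there: t:T. ✓
— 2 worlds.
For p | ~q -> <><>q:
s: p | ~q is T, <><>q is F. ✗
t: p | ~q is T, <><>q is T. ✓
u: p | ~q is T, <><>q is T. ✓
— 2 worlds.

2 and 2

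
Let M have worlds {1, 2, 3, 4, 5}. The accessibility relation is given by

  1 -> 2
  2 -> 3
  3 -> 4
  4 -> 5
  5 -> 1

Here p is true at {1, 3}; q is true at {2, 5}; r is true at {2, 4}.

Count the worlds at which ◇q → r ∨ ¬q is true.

5

1: ◇q is T, r ∨ ¬q is T. ✓
2: ◇q is F, r ∨ ¬q is T. ✓
3: ◇q is F, r ∨ ¬q is T. ✓
4: ◇q is T, r ∨ ¬q is T. ✓
5: ◇q is F, r ∨ ¬q is F. ✓
Satisfying worlds: {1, 2, 3, 4, 5}.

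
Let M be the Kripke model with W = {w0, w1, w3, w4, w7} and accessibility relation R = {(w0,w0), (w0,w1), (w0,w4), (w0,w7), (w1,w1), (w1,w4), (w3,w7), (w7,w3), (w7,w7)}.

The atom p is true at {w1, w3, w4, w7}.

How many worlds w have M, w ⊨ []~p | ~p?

w0: []~p is F, ~p is T. ✓
w1: []~p is F, ~p is F. ✗
w3: []~p is F, ~p is F. ✗
w4: []~p is T, ~p is F. ✓
w7: []~p is F, ~p is F. ✗
Satisfying worlds: {w0, w4}.

2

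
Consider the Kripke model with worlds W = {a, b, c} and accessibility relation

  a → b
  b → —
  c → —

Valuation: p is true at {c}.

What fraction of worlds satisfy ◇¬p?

a: successors {b}; ¬p there: b:T. ✓
b: no successors, so ◇¬p fails. ✗
c: no successors, so ◇¬p fails. ✗
That's 1 of 3 worlds, so 1/3.

1/3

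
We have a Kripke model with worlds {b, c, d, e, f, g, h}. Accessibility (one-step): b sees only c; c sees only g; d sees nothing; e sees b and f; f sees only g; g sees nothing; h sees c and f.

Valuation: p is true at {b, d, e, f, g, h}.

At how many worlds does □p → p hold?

b: □p is F, p is T. ✓
c: □p is T, p is F. ✗
d: □p is T, p is T. ✓
e: □p is T, p is T. ✓
f: □p is T, p is T. ✓
g: □p is T, p is T. ✓
h: □p is F, p is T. ✓
Satisfying worlds: {b, d, e, f, g, h}.

6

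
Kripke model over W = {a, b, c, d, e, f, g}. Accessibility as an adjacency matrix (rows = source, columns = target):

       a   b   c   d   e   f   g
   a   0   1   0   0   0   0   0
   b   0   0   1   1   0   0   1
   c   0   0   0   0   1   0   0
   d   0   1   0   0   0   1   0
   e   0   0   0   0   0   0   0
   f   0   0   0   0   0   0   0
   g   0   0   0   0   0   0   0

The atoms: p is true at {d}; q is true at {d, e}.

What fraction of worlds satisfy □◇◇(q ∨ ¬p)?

a: successors {b}; ◇◇(q ∨ ¬p) there: b:T. ✓
b: successors {c, d, g}; ◇◇(q ∨ ¬p) there: c:F, d:T, g:F. ✗
c: successors {e}; ◇◇(q ∨ ¬p) there: e:F. ✗
d: successors {b, f}; ◇◇(q ∨ ¬p) there: b:T, f:F. ✗
e: no successors, so □◇◇(q ∨ ¬p) holds vacuously. ✓
f: no successors, so □◇◇(q ∨ ¬p) holds vacuously. ✓
g: no successors, so □◇◇(q ∨ ¬p) holds vacuously. ✓
That's 4 of 7 worlds, so 4/7.

4/7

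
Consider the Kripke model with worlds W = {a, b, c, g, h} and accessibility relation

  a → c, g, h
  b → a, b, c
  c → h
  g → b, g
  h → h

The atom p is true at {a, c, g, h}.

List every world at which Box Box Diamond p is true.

a: successors {c, g, h}; Box Diamond p there: c:T, g:T, h:T. ✓
b: successors {a, b, c}; Box Diamond p there: a:T, b:T, c:T. ✓
c: successors {h}; Box Diamond p there: h:T. ✓
g: successors {b, g}; Box Diamond p there: b:T, g:T. ✓
h: successors {h}; Box Diamond p there: h:T. ✓

{a, b, c, g, h}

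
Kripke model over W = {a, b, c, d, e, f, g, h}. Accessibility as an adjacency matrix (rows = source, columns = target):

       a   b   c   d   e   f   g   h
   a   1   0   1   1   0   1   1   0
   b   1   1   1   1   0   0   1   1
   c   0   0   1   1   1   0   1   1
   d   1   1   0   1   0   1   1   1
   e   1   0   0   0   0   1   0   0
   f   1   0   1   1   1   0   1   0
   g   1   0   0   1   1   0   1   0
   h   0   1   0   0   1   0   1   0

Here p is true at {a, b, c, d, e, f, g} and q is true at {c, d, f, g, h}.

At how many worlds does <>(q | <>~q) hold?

a: successors {a, c, d, f, g}; q | <>~q there: a:T, c:T, d:T, f:T, g:T. ✓
b: successors {a, b, c, d, g, h}; q | <>~q there: a:T, b:T, c:T, d:T, g:T, h:T. ✓
c: successors {c, d, e, g, h}; q | <>~q there: c:T, d:T, e:T, g:T, h:T. ✓
d: successors {a, b, d, f, g, h}; q | <>~q there: a:T, b:T, d:T, f:T, g:T, h:T. ✓
e: successors {a, f}; q | <>~q there: a:T, f:T. ✓
f: successors {a, c, d, e, g}; q | <>~q there: a:T, c:T, d:T, e:T, g:T. ✓
g: successors {a, d, e, g}; q | <>~q there: a:T, d:T, e:T, g:T. ✓
h: successors {b, e, g}; q | <>~q there: b:T, e:T, g:T. ✓
Satisfying worlds: {a, b, c, d, e, f, g, h}.

8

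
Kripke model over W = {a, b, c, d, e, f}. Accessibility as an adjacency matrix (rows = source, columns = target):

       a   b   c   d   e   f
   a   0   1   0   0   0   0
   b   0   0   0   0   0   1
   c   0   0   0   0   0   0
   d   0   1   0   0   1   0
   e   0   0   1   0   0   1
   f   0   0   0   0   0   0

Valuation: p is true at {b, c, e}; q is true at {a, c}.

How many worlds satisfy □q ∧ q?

a: □q is F, q is T. ✗
b: □q is F, q is F. ✗
c: □q is T, q is T. ✓
d: □q is F, q is F. ✗
e: □q is F, q is F. ✗
f: □q is T, q is F. ✗
Satisfying worlds: {c}.

1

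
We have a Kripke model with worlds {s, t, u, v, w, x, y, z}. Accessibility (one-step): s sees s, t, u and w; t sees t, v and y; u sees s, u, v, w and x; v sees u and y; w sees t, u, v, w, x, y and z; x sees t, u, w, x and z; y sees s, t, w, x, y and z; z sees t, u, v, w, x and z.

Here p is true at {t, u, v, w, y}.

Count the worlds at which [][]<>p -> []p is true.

2

s: [][]<>p is T, []p is F. ✗
t: [][]<>p is T, []p is T. ✓
u: [][]<>p is T, []p is F. ✗
v: [][]<>p is T, []p is T. ✓
w: [][]<>p is T, []p is F. ✗
x: [][]<>p is T, []p is F. ✗
y: [][]<>p is T, []p is F. ✗
z: [][]<>p is T, []p is F. ✗
Satisfying worlds: {t, v}.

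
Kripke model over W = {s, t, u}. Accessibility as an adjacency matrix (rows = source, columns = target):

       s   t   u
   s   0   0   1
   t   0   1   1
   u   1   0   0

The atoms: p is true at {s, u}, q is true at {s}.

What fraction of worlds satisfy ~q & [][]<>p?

s: ~q is F, [][]<>p is T. ✗
t: ~q is T, [][]<>p is T. ✓
u: ~q is T, [][]<>p is T. ✓
That's 2 of 3 worlds, so 2/3.

2/3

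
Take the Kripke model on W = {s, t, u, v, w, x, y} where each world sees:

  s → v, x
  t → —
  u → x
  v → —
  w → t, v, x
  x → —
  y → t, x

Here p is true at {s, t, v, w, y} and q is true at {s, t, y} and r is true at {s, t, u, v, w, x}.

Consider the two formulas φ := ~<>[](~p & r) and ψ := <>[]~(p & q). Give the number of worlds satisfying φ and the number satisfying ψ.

For ~<>[](~p & r):
s: <>[](~p & r) is T. ✗
t: <>[](~p & r) is F. ✓
u: <>[](~p & r) is T. ✗
v: <>[](~p & r) is F. ✓
w: <>[](~p & r) is T. ✗
x: <>[](~p & r) is F. ✓
y: <>[](~p & r) is T. ✗
— 3 worlds.
For <>[]~(p & q):
s: successors {v, x}; []~(p & q) there: v:T, x:T. ✓
t: no successors, so <>[]~(p & q) fails. ✗
u: successors {x}; []~(p & q) there: x:T. ✓
v: no successors, so <>[]~(p & q) fails. ✗
w: successors {t, v, x}; []~(p & q) there: t:T, v:T, x:T. ✓
x: no successors, so <>[]~(p & q) fails. ✗
y: successors {t, x}; []~(p & q) there: t:T, x:T. ✓
— 4 worlds.

3 and 4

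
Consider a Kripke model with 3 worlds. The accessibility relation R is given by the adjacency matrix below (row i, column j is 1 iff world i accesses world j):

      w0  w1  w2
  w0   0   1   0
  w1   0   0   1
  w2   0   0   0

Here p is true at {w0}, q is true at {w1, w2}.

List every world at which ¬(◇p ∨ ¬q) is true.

w0: ◇p ∨ ¬q is T. ✗
w1: ◇p ∨ ¬q is F. ✓
w2: ◇p ∨ ¬q is F. ✓

{w1, w2}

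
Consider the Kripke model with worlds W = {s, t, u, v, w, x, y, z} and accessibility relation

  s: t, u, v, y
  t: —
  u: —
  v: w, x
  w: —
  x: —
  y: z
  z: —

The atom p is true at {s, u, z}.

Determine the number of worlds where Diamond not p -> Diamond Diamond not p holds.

7

s: Diamond not p is T, Diamond Diamond not p is T. ✓
t: Diamond not p is F, Diamond Diamond not p is F. ✓
u: Diamond not p is F, Diamond Diamond not p is F. ✓
v: Diamond not p is T, Diamond Diamond not p is F. ✗
w: Diamond not p is F, Diamond Diamond not p is F. ✓
x: Diamond not p is F, Diamond Diamond not p is F. ✓
y: Diamond not p is F, Diamond Diamond not p is F. ✓
z: Diamond not p is F, Diamond Diamond not p is F. ✓
Satisfying worlds: {s, t, u, w, x, y, z}.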